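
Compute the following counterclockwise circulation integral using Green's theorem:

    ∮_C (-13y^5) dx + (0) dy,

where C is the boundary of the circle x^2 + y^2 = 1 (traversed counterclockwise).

Green's theorem converts the closed line integral into a double integral over the enclosed region D:

    ∮_C P dx + Q dy = ∬_D (∂Q/∂x - ∂P/∂y) dA.

Here P = -13y^5, Q = 0, so

    ∂Q/∂x = 0,    ∂P/∂y = -65y^4,
    ∂Q/∂x - ∂P/∂y = 65y^4.

D is the region x^2 + y^2 ≤ 1. Evaluating the double integral:

In polar coordinates (x = r cos θ, y = r sin θ, dA = r dr dθ) the integrand becomes 65r^4sin(θ)^4, so

    ∬_D (65y^4) dA = ∫_0^{2π} ∫_0^{1} (65r^4sin(θ)^4) · r dr dθ.

Inner (r from 0 to 1): 65sin(θ)^4/6.
Outer (θ from 0 to 2π): 65π/8.

Therefore ∮_C P dx + Q dy = 65π/8.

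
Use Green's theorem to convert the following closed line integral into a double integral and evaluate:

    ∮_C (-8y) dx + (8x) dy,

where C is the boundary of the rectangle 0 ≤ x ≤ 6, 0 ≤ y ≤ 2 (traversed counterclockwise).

Green's theorem converts the closed line integral into a double integral over the enclosed region D:

    ∮_C P dx + Q dy = ∬_D (∂Q/∂x - ∂P/∂y) dA.

Here P = -8y, Q = 8x, so

    ∂Q/∂x = 8,    ∂P/∂y = -8,
    ∂Q/∂x - ∂P/∂y = 16.

D is the region 0 ≤ x ≤ 6, 0 ≤ y ≤ 2. Evaluating the double integral:

    ∬_D (16) dA = ∫_0^{6} ∫_0^{2} (16) dy dx.

Inner (y from 0 to 2): 32.
Outer (x from 0 to 6): 192.

Therefore ∮_C P dx + Q dy = 192.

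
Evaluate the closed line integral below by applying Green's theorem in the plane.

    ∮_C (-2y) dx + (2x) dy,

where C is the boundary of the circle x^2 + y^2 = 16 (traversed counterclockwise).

Green's theorem converts the closed line integral into a double integral over the enclosed region D:

    ∮_C P dx + Q dy = ∬_D (∂Q/∂x - ∂P/∂y) dA.

Here P = -2y, Q = 2x, so

    ∂Q/∂x = 2,    ∂P/∂y = -2,
    ∂Q/∂x - ∂P/∂y = 4.

D is the region x^2 + y^2 ≤ 16. Evaluating the double integral:

In polar coordinates (x = r cos θ, y = r sin θ, dA = r dr dθ) the integrand becomes 4, so

    ∬_D (4) dA = ∫_0^{2π} ∫_0^{4} (4) · r dr dθ.

Inner (r from 0 to 4): 32.
Outer (θ from 0 to 2π): 64π.

Therefore ∮_C P dx + Q dy = 64π.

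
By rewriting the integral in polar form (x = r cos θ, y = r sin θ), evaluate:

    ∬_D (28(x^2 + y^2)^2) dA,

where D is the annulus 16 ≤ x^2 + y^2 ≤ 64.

The region D is 4 ≤ r ≤ 8, 0 ≤ θ ≤ 2π in polar coordinates, where x = r cos(θ), y = r sin(θ), and dA = r dr dθ.

Under the substitution, the integrand becomes 28r^4, so

    ∬_D (28(x^2 + y^2)^2) dA = ∫_{0}^{2π} ∫_{4}^{8} (28r^4) · r dr dθ.

Inner integral (in r): ∫_{4}^{8} (28r^4) · r dr = 1204224.

Outer integral (in θ): ∫_{0}^{2π} (1204224) dθ = 2408448π.

Therefore ∬_D (28(x^2 + y^2)^2) dA = 2408448π.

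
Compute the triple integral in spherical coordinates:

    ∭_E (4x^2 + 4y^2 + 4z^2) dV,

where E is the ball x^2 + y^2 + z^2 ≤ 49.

In spherical coordinates, x = ρ sin(φ) cos(θ), y = ρ sin(φ) sin(θ), z = ρ cos(φ), and dV = ρ^2 sin(φ) dρ dφ dθ.

The integrand becomes 4ρ^2, so

    ∭_E (4x^2 + 4y^2 + 4z^2) dV = ∫_{0}^{2π} ∫_{0}^{π} ∫_{0}^{7} (4ρ^2) · ρ^2 sin(φ) dρ dφ dθ.

Inner (ρ): 67228sin(φ)/5.
Middle (φ): 134456/5.
Outer (θ): 268912π/5.

Therefore the triple integral equals 268912π/5.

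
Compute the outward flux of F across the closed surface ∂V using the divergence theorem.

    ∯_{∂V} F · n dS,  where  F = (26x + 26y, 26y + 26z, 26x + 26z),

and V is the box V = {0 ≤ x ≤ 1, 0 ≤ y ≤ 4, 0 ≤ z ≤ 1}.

By the divergence theorem,

    ∯_{∂V} F · n dS = ∭_V (∇ · F) dV.

Compute the divergence:
    ∇ · F = ∂F_x/∂x + ∂F_y/∂y + ∂F_z/∂z = 26 + 26 + 26 = 78.

V is a rectangular box, so dV = dx dy dz with 0 ≤ x ≤ 1, 0 ≤ y ≤ 4, 0 ≤ z ≤ 1.

Integrate (78) over V as an iterated integral:

    ∭_V (∇·F) dV = ∫_0^{1} ∫_0^{4} ∫_0^{1} (78) dz dy dx.

Inner (z from 0 to 1): 78.
Middle (y from 0 to 4): 312.
Outer (x from 0 to 1): 312.

Therefore ∯_{∂V} F · n dS = 312.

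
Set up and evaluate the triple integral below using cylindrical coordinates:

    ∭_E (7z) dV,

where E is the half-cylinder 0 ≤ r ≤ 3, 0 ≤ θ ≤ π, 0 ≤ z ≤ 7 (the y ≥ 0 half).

In cylindrical coordinates, x = r cos(θ), y = r sin(θ), z = z, and dV = r dr dθ dz.

The integrand becomes 7z, so

    ∭_E (7z) dV = ∫_{0}^{π} ∫_{0}^{3} ∫_{0}^{7} (7z) · r dz dr dθ.

Inner (z): 343r/2.
Middle (r from 0 to 3): 3087/4.
Outer (θ): 3087π/4.

Therefore the triple integral equals 3087π/4.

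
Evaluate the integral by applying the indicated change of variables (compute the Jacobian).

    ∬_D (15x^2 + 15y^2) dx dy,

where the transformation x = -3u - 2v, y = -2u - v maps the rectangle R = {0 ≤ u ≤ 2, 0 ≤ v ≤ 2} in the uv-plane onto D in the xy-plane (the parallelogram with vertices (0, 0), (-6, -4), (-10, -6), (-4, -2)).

Compute the Jacobian determinant of (x, y) with respect to (u, v):

    ∂(x,y)/∂(u,v) = | -3  -2 | = (-3)(-1) - (-2)(-2) = -1.
                   | -2  -1 |

Its absolute value is |J| = 1 (the area scaling factor).

Substituting x = -3u - 2v, y = -2u - v into the integrand,

    15x^2 + 15y^2 → 195u^2 + 240u v + 75v^2,

so the integral becomes

    ∬_R (195u^2 + 240u v + 75v^2) · |J| du dv = ∫_0^2 ∫_0^2 (195u^2 + 240u v + 75v^2) dv du.

Inner (v): 390u^2 + 480u + 200.
Outer (u): 2400.

Therefore ∬_D (15x^2 + 15y^2) dx dy = 2400.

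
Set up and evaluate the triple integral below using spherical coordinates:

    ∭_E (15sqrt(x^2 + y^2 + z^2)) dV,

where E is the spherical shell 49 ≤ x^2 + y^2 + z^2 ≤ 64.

In spherical coordinates, x = ρ sin(φ) cos(θ), y = ρ sin(φ) sin(θ), z = ρ cos(φ), and dV = ρ^2 sin(φ) dρ dφ dθ.

The integrand becomes 15ρ, so

    ∭_E (15sqrt(x^2 + y^2 + z^2)) dV = ∫_{0}^{2π} ∫_{0}^{π} ∫_{7}^{8} (15ρ) · ρ^2 sin(φ) dρ dφ dθ.

Inner (ρ): 25425sin(φ)/4.
Middle (φ): 25425/2.
Outer (θ): 25425π.

Therefore the triple integral equals 25425π.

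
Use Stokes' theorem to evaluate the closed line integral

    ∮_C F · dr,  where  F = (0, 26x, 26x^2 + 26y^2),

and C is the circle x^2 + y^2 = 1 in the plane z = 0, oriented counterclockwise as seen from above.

Let S be the flat disk x^2 + y^2 ≤ 1 in the plane z = 0, with upward unit normal n̂ = ẑ. By Stokes' theorem,

    ∮_C F · dr = ∬_S (∇ × F) · n̂ dS = ∬_D (curl F)_z dA,

where D is the disk x^2 + y^2 ≤ 1.

Compute the curl of F = (0, 26x, 26x^2 + 26y^2):
    (∇ × F)_x = ∂F_z/∂y - ∂F_y/∂z = 52y,
    (∇ × F)_y = ∂F_x/∂z - ∂F_z/∂x = -52x,
    (∇ × F)_z = ∂F_y/∂x - ∂F_x/∂y = 26.

On z = 0, (curl F)_z = 26.

Convert to polar (x = r cos θ, y = r sin θ, dA = r dr dθ); the integrand becomes 26, so

    ∬_D (curl F)_z dA = ∫_0^{2π} ∫_0^{1} (26) · r dr dθ.

Inner (r from 0 to 1): 13.
Outer (θ from 0 to 2π): 26π.

Therefore ∮_C F · dr = 26π.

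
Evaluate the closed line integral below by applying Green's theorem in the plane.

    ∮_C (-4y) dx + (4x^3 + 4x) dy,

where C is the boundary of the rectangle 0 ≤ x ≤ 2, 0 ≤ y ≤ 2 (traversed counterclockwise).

Green's theorem converts the closed line integral into a double integral over the enclosed region D:

    ∮_C P dx + Q dy = ∬_D (∂Q/∂x - ∂P/∂y) dA.

Here P = -4y, Q = 4x^3 + 4x, so

    ∂Q/∂x = 12x^2 + 4,    ∂P/∂y = -4,
    ∂Q/∂x - ∂P/∂y = 12x^2 + 8.

D is the region 0 ≤ x ≤ 2, 0 ≤ y ≤ 2. Evaluating the double integral:

    ∬_D (12x^2 + 8) dA = ∫_0^{2} ∫_0^{2} (12x^2 + 8) dy dx.

Inner (y from 0 to 2): 24x^2 + 16.
Outer (x from 0 to 2): 96.

Therefore ∮_C P dx + Q dy = 96.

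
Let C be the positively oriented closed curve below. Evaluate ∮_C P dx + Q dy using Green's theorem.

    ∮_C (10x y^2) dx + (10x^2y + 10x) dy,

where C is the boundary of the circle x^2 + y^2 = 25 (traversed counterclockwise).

Green's theorem converts the closed line integral into a double integral over the enclosed region D:

    ∮_C P dx + Q dy = ∬_D (∂Q/∂x - ∂P/∂y) dA.

Here P = 10x y^2, Q = 10x^2y + 10x, so

    ∂Q/∂x = 20x y + 10,    ∂P/∂y = 20x y,
    ∂Q/∂x - ∂P/∂y = 10.

D is the region x^2 + y^2 ≤ 25. Evaluating the double integral:

In polar coordinates (x = r cos θ, y = r sin θ, dA = r dr dθ) the integrand becomes 10, so

    ∬_D (10) dA = ∫_0^{2π} ∫_0^{5} (10) · r dr dθ.

Inner (r from 0 to 5): 125.
Outer (θ from 0 to 2π): 250π.

Therefore ∮_C P dx + Q dy = 250π.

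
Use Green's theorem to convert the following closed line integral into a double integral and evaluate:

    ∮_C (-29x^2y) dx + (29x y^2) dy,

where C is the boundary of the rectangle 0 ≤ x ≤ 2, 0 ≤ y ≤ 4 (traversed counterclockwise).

Green's theorem converts the closed line integral into a double integral over the enclosed region D:

    ∮_C P dx + Q dy = ∬_D (∂Q/∂x - ∂P/∂y) dA.

Here P = -29x^2y, Q = 29x y^2, so

    ∂Q/∂x = 29y^2,    ∂P/∂y = -29x^2,
    ∂Q/∂x - ∂P/∂y = 29x^2 + 29y^2.

D is the region 0 ≤ x ≤ 2, 0 ≤ y ≤ 4. Evaluating the double integral:

    ∬_D (29x^2 + 29y^2) dA = ∫_0^{2} ∫_0^{4} (29x^2 + 29y^2) dy dx.

Inner (y from 0 to 4): 116x^2 + 1856/3.
Outer (x from 0 to 2): 4640/3.

Therefore ∮_C P dx + Q dy = 4640/3.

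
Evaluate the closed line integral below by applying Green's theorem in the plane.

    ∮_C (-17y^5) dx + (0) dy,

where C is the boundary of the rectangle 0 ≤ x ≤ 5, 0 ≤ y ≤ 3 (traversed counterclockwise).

Green's theorem converts the closed line integral into a double integral over the enclosed region D:

    ∮_C P dx + Q dy = ∬_D (∂Q/∂x - ∂P/∂y) dA.

Here P = -17y^5, Q = 0, so

    ∂Q/∂x = 0,    ∂P/∂y = -85y^4,
    ∂Q/∂x - ∂P/∂y = 85y^4.

D is the region 0 ≤ x ≤ 5, 0 ≤ y ≤ 3. Evaluating the double integral:

    ∬_D (85y^4) dA = ∫_0^{5} ∫_0^{3} (85y^4) dy dx.

Inner (y from 0 to 3): 4131.
Outer (x from 0 to 5): 20655.

Therefore ∮_C P dx + Q dy = 20655.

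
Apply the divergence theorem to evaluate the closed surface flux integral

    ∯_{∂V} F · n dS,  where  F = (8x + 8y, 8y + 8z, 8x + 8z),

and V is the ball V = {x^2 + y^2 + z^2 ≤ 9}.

By the divergence theorem,

    ∯_{∂V} F · n dS = ∭_V (∇ · F) dV.

Compute the divergence:
    ∇ · F = ∂F_x/∂x + ∂F_y/∂y + ∂F_z/∂z = 8 + 8 + 8 = 24.

In spherical coordinates, x = ρ sin(φ) cos(θ), y = ρ sin(φ) sin(θ), z = ρ cos(φ), dV = ρ^2 sin(φ) dρ dφ dθ, with 0 ≤ ρ ≤ 3, 0 ≤ φ ≤ π, 0 ≤ θ ≤ 2π.

The integrand, after substitution and multiplying by the volume element, becomes (24) · ρ^2 sin(φ), so

    ∭_V (∇·F) dV = ∫_0^{2π} ∫_0^{π} ∫_0^{3} (24) · ρ^2 sin(φ) dρ dφ dθ.

Inner (ρ from 0 to 3): 216sin(φ).
Middle (φ from 0 to π): 432.
Outer (θ from 0 to 2π): 864π.

Therefore ∯_{∂V} F · n dS = 864π.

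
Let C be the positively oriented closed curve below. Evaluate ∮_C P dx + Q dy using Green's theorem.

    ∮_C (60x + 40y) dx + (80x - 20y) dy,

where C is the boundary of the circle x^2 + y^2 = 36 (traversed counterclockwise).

Green's theorem converts the closed line integral into a double integral over the enclosed region D:

    ∮_C P dx + Q dy = ∬_D (∂Q/∂x - ∂P/∂y) dA.

Here P = 60x + 40y, Q = 80x - 20y, so

    ∂Q/∂x = 80,    ∂P/∂y = 40,
    ∂Q/∂x - ∂P/∂y = 40.

D is the region x^2 + y^2 ≤ 36. Evaluating the double integral:

In polar coordinates (x = r cos θ, y = r sin θ, dA = r dr dθ) the integrand becomes 40, so

    ∬_D (40) dA = ∫_0^{2π} ∫_0^{6} (40) · r dr dθ.

Inner (r from 0 to 6): 720.
Outer (θ from 0 to 2π): 1440π.

Therefore ∮_C P dx + Q dy = 1440π.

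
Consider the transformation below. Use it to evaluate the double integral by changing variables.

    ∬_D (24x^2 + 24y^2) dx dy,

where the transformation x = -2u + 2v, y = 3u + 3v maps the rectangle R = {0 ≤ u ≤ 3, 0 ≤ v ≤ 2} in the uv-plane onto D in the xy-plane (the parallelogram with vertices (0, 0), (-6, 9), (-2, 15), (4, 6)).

Compute the Jacobian determinant of (x, y) with respect to (u, v):

    ∂(x,y)/∂(u,v) = | -2  2 | = (-2)(3) - (2)(3) = -12.
                   | 3  3 |

Its absolute value is |J| = 12 (the area scaling factor).

Substituting x = -2u + 2v, y = 3u + 3v into the integrand,

    24x^2 + 24y^2 → 312u^2 + 240u v + 312v^2,

so the integral becomes

    ∬_R (312u^2 + 240u v + 312v^2) · |J| du dv = ∫_0^3 ∫_0^2 (3744u^2 + 2880u v + 3744v^2) dv du.

Inner (v): 7488u^2 + 5760u + 9984.
Outer (u): 123264.

Therefore ∬_D (24x^2 + 24y^2) dx dy = 123264.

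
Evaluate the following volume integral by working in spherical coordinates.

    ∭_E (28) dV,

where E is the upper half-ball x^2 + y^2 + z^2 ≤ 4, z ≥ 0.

In spherical coordinates, x = ρ sin(φ) cos(θ), y = ρ sin(φ) sin(θ), z = ρ cos(φ), and dV = ρ^2 sin(φ) dρ dφ dθ.

The integrand becomes 28, so

    ∭_E (28) dV = ∫_{0}^{2π} ∫_{0}^{π/2} ∫_{0}^{2} (28) · ρ^2 sin(φ) dρ dφ dθ.

Inner (ρ): 224sin(φ)/3.
Middle (φ): 224/3.
Outer (θ): 448π/3.

Therefore the triple integral equals 448π/3.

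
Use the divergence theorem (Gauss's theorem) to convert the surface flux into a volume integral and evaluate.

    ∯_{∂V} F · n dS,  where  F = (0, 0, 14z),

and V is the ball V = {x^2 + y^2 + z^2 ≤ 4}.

By the divergence theorem,

    ∯_{∂V} F · n dS = ∭_V (∇ · F) dV.

Compute the divergence:
    ∇ · F = ∂F_x/∂x + ∂F_y/∂y + ∂F_z/∂z = 0 + 0 + 14 = 14.

In spherical coordinates, x = ρ sin(φ) cos(θ), y = ρ sin(φ) sin(θ), z = ρ cos(φ), dV = ρ^2 sin(φ) dρ dφ dθ, with 0 ≤ ρ ≤ 2, 0 ≤ φ ≤ π, 0 ≤ θ ≤ 2π.

The integrand, after substitution and multiplying by the volume element, becomes (14) · ρ^2 sin(φ), so

    ∭_V (∇·F) dV = ∫_0^{2π} ∫_0^{π} ∫_0^{2} (14) · ρ^2 sin(φ) dρ dφ dθ.

Inner (ρ from 0 to 2): 112sin(φ)/3.
Middle (φ from 0 to π): 224/3.
Outer (θ from 0 to 2π): 448π/3.

Therefore ∯_{∂V} F · n dS = 448π/3.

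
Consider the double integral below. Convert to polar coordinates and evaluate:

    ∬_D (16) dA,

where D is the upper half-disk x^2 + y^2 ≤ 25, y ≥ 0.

The region D is 0 ≤ r ≤ 5, 0 ≤ θ ≤ π in polar coordinates, where x = r cos(θ), y = r sin(θ), and dA = r dr dθ.

Under the substitution, the integrand becomes 16, so

    ∬_D (16) dA = ∫_{0}^{π} ∫_{0}^{5} (16) · r dr dθ.

Inner integral (in r): ∫_{0}^{5} (16) · r dr = 200.

Outer integral (in θ): ∫_{0}^{π} (200) dθ = 200π.

Therefore ∬_D (16) dA = 200π.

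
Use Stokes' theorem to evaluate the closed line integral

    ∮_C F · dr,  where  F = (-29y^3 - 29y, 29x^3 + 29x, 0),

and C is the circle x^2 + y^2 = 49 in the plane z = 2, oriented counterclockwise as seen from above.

Let S be the flat disk x^2 + y^2 ≤ 49 in the plane z = 2, with upward unit normal n̂ = ẑ. By Stokes' theorem,

    ∮_C F · dr = ∬_S (∇ × F) · n̂ dS = ∬_D (curl F)_z dA,

where D is the disk x^2 + y^2 ≤ 49.

Compute the curl of F = (-29y^3 - 29y, 29x^3 + 29x, 0):
    (∇ × F)_x = ∂F_z/∂y - ∂F_y/∂z = 0,
    (∇ × F)_y = ∂F_x/∂z - ∂F_z/∂x = 0,
    (∇ × F)_z = ∂F_y/∂x - ∂F_x/∂y = 87x^2 + 87y^2 + 58.

On z = 2, (curl F)_z = 87x^2 + 87y^2 + 58.

Convert to polar (x = r cos θ, y = r sin θ, dA = r dr dθ); the integrand becomes 87r^2 + 58, so

    ∬_D (curl F)_z dA = ∫_0^{2π} ∫_0^{7} (87r^2 + 58) · r dr dθ.

Inner (r from 0 to 7): 214571/4.
Outer (θ from 0 to 2π): 214571π/2.

Therefore ∮_C F · dr = 214571π/2.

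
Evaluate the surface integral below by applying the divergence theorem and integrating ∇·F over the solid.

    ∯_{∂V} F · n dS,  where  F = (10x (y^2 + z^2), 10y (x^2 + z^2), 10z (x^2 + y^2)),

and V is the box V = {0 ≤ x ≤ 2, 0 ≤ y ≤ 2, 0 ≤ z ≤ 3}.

By the divergence theorem,

    ∯_{∂V} F · n dS = ∭_V (∇ · F) dV.

Compute the divergence:
    ∇ · F = ∂F_x/∂x + ∂F_y/∂y + ∂F_z/∂z = 10y^2 + 10z^2 + 10x^2 + 10z^2 + 10x^2 + 10y^2 = 20x^2 + 20y^2 + 20z^2.

V is a rectangular box, so dV = dx dy dz with 0 ≤ x ≤ 2, 0 ≤ y ≤ 2, 0 ≤ z ≤ 3.

Integrate (20x^2 + 20y^2 + 20z^2) over V as an iterated integral:

    ∭_V (∇·F) dV = ∫_0^{2} ∫_0^{2} ∫_0^{3} (20x^2 + 20y^2 + 20z^2) dz dy dx.

Inner (z from 0 to 3): 60x^2 + 60y^2 + 180.
Middle (y from 0 to 2): 120x^2 + 520.
Outer (x from 0 to 2): 1360.

Therefore ∯_{∂V} F · n dS = 1360.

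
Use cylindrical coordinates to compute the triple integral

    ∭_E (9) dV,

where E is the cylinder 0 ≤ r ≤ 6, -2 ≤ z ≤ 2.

In cylindrical coordinates, x = r cos(θ), y = r sin(θ), z = z, and dV = r dr dθ dz.

The integrand becomes 9, so

    ∭_E (9) dV = ∫_{0}^{2π} ∫_{0}^{6} ∫_{-2}^{2} (9) · r dz dr dθ.

Inner (z): 36r.
Middle (r from 0 to 6): 648.
Outer (θ): 1296π.

Therefore the triple integral equals 1296π.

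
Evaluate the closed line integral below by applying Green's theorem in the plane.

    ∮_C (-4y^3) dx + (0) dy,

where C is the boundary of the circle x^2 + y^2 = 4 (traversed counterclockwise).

Green's theorem converts the closed line integral into a double integral over the enclosed region D:

    ∮_C P dx + Q dy = ∬_D (∂Q/∂x - ∂P/∂y) dA.

Here P = -4y^3, Q = 0, so

    ∂Q/∂x = 0,    ∂P/∂y = -12y^2,
    ∂Q/∂x - ∂P/∂y = 12y^2.

D is the region x^2 + y^2 ≤ 4. Evaluating the double integral:

In polar coordinates (x = r cos θ, y = r sin θ, dA = r dr dθ) the integrand becomes 12r^2sin(θ)^2, so

    ∬_D (12y^2) dA = ∫_0^{2π} ∫_0^{2} (12r^2sin(θ)^2) · r dr dθ.

Inner (r from 0 to 2): 48sin(θ)^2.
Outer (θ from 0 to 2π): 48π.

Therefore ∮_C P dx + Q dy = 48π.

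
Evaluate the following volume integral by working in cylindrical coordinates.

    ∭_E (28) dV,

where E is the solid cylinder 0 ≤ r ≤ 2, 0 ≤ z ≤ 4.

In cylindrical coordinates, x = r cos(θ), y = r sin(θ), z = z, and dV = r dr dθ dz.

The integrand becomes 28, so

    ∭_E (28) dV = ∫_{0}^{2π} ∫_{0}^{2} ∫_{0}^{4} (28) · r dz dr dθ.

Inner (z): 112r.
Middle (r from 0 to 2): 224.
Outer (θ): 448π.

Therefore the triple integral equals 448π.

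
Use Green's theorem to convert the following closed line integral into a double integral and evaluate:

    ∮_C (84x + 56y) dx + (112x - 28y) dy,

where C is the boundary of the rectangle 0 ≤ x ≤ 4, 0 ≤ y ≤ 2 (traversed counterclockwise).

Green's theorem converts the closed line integral into a double integral over the enclosed region D:

    ∮_C P dx + Q dy = ∬_D (∂Q/∂x - ∂P/∂y) dA.

Here P = 84x + 56y, Q = 112x - 28y, so

    ∂Q/∂x = 112,    ∂P/∂y = 56,
    ∂Q/∂x - ∂P/∂y = 56.

D is the region 0 ≤ x ≤ 4, 0 ≤ y ≤ 2. Evaluating the double integral:

    ∬_D (56) dA = ∫_0^{4} ∫_0^{2} (56) dy dx.

Inner (y from 0 to 2): 112.
Outer (x from 0 to 4): 448.

Therefore ∮_C P dx + Q dy = 448.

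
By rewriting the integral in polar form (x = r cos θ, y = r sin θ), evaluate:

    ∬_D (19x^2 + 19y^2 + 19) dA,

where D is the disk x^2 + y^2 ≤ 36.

The region D is 0 ≤ r ≤ 6, 0 ≤ θ ≤ 2π in polar coordinates, where x = r cos(θ), y = r sin(θ), and dA = r dr dθ.

Under the substitution, the integrand becomes 19r^2 + 19, so

    ∬_D (19x^2 + 19y^2 + 19) dA = ∫_{0}^{2π} ∫_{0}^{6} (19r^2 + 19) · r dr dθ.

Inner integral (in r): ∫_{0}^{6} (19r^2 + 19) · r dr = 6498.

Outer integral (in θ): ∫_{0}^{2π} (6498) dθ = 12996π.

Therefore ∬_D (19x^2 + 19y^2 + 19) dA = 12996π.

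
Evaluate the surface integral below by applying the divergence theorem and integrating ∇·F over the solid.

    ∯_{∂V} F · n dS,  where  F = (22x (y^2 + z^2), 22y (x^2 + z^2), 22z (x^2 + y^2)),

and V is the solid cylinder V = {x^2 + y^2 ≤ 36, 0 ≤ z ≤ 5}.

By the divergence theorem,

    ∯_{∂V} F · n dS = ∭_V (∇ · F) dV.

Compute the divergence:
    ∇ · F = ∂F_x/∂x + ∂F_y/∂y + ∂F_z/∂z = 22y^2 + 22z^2 + 22x^2 + 22z^2 + 22x^2 + 22y^2 = 44x^2 + 44y^2 + 44z^2.

In cylindrical coordinates, x = r cos(θ), y = r sin(θ), z = z, dV = r dr dθ dz, with 0 ≤ r ≤ 6, 0 ≤ θ ≤ 2π, 0 ≤ z ≤ 5.

The integrand, after substitution and multiplying by the volume element, becomes (44r^2 + 44z^2) · r, so

    ∭_V (∇·F) dV = ∫_0^{2π} ∫_0^{6} ∫_0^{5} (44r^2 + 44z^2) · r dz dr dθ.

Inner (z from 0 to 5): 220r (r^2 + 25/3).
Middle (r from 0 to 6): 104280.
Outer (θ from 0 to 2π): 208560π.

Therefore ∯_{∂V} F · n dS = 208560π.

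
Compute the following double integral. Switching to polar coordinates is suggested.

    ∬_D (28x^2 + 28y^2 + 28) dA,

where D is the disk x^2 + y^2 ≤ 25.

The region D is 0 ≤ r ≤ 5, 0 ≤ θ ≤ 2π in polar coordinates, where x = r cos(θ), y = r sin(θ), and dA = r dr dθ.

Under the substitution, the integrand becomes 28r^2 + 28, so

    ∬_D (28x^2 + 28y^2 + 28) dA = ∫_{0}^{2π} ∫_{0}^{5} (28r^2 + 28) · r dr dθ.

Inner integral (in r): ∫_{0}^{5} (28r^2 + 28) · r dr = 4725.

Outer integral (in θ): ∫_{0}^{2π} (4725) dθ = 9450π.

Therefore ∬_D (28x^2 + 28y^2 + 28) dA = 9450π.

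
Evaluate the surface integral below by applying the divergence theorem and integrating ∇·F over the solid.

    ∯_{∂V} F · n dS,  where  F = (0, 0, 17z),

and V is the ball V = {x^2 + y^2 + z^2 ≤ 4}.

By the divergence theorem,

    ∯_{∂V} F · n dS = ∭_V (∇ · F) dV.

Compute the divergence:
    ∇ · F = ∂F_x/∂x + ∂F_y/∂y + ∂F_z/∂z = 0 + 0 + 17 = 17.

In spherical coordinates, x = ρ sin(φ) cos(θ), y = ρ sin(φ) sin(θ), z = ρ cos(φ), dV = ρ^2 sin(φ) dρ dφ dθ, with 0 ≤ ρ ≤ 2, 0 ≤ φ ≤ π, 0 ≤ θ ≤ 2π.

The integrand, after substitution and multiplying by the volume element, becomes (17) · ρ^2 sin(φ), so

    ∭_V (∇·F) dV = ∫_0^{2π} ∫_0^{π} ∫_0^{2} (17) · ρ^2 sin(φ) dρ dφ dθ.

Inner (ρ from 0 to 2): 136sin(φ)/3.
Middle (φ from 0 to π): 272/3.
Outer (θ from 0 to 2π): 544π/3.

Therefore ∯_{∂V} F · n dS = 544π/3.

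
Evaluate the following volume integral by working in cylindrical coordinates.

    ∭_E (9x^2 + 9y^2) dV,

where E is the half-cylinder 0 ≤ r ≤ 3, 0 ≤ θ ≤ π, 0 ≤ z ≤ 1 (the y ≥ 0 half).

In cylindrical coordinates, x = r cos(θ), y = r sin(θ), z = z, and dV = r dr dθ dz.

The integrand becomes 9r^2, so

    ∭_E (9x^2 + 9y^2) dV = ∫_{0}^{π} ∫_{0}^{3} ∫_{0}^{1} (9r^2) · r dz dr dθ.

Inner (z): 9r^3.
Middle (r from 0 to 3): 729/4.
Outer (θ): 729π/4.

Therefore the triple integral equals 729π/4.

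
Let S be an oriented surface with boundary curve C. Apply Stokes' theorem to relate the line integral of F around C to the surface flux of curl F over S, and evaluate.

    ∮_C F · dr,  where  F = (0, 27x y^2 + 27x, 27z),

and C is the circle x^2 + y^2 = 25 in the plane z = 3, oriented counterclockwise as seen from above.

Let S be the flat disk x^2 + y^2 ≤ 25 in the plane z = 3, with upward unit normal n̂ = ẑ. By Stokes' theorem,

    ∮_C F · dr = ∬_S (∇ × F) · n̂ dS = ∬_D (curl F)_z dA,

where D is the disk x^2 + y^2 ≤ 25.

Compute the curl of F = (0, 27x y^2 + 27x, 27z):
    (∇ × F)_x = ∂F_z/∂y - ∂F_y/∂z = 0,
    (∇ × F)_y = ∂F_x/∂z - ∂F_z/∂x = 0,
    (∇ × F)_z = ∂F_y/∂x - ∂F_x/∂y = 27y^2 + 27.

On z = 3, (curl F)_z = 27y^2 + 27.

Convert to polar (x = r cos θ, y = r sin θ, dA = r dr dθ); the integrand becomes 27r^2sin(θ)^2 + 27, so

    ∬_D (curl F)_z dA = ∫_0^{2π} ∫_0^{5} (27r^2sin(θ)^2 + 27) · r dr dθ.

Inner (r from 0 to 5): 16875sin(θ)^2/4 + 675/2.
Outer (θ from 0 to 2π): 19575π/4.

Therefore ∮_C F · dr = 19575π/4.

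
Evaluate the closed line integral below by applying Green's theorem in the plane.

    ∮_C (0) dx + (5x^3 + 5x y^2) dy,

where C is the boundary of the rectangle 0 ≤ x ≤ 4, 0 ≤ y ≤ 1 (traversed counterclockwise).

Green's theorem converts the closed line integral into a double integral over the enclosed region D:

    ∮_C P dx + Q dy = ∬_D (∂Q/∂x - ∂P/∂y) dA.

Here P = 0, Q = 5x^3 + 5x y^2, so

    ∂Q/∂x = 15x^2 + 5y^2,    ∂P/∂y = 0,
    ∂Q/∂x - ∂P/∂y = 15x^2 + 5y^2.

D is the region 0 ≤ x ≤ 4, 0 ≤ y ≤ 1. Evaluating the double integral:

    ∬_D (15x^2 + 5y^2) dA = ∫_0^{4} ∫_0^{1} (15x^2 + 5y^2) dy dx.

Inner (y from 0 to 1): 15x^2 + 5/3.
Outer (x from 0 to 4): 980/3.

Therefore ∮_C P dx + Q dy = 980/3.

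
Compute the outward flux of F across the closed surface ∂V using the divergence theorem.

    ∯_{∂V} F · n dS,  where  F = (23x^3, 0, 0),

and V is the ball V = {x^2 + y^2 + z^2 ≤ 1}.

By the divergence theorem,

    ∯_{∂V} F · n dS = ∭_V (∇ · F) dV.

Compute the divergence:
    ∇ · F = ∂F_x/∂x + ∂F_y/∂y + ∂F_z/∂z = 69x^2 + 0 + 0 = 69x^2.

In spherical coordinates, x = ρ sin(φ) cos(θ), y = ρ sin(φ) sin(θ), z = ρ cos(φ), dV = ρ^2 sin(φ) dρ dφ dθ, with 0 ≤ ρ ≤ 1, 0 ≤ φ ≤ π, 0 ≤ θ ≤ 2π.

The integrand, after substitution and multiplying by the volume element, becomes (69ρ^2sin(φ)^2cos(θ)^2) · ρ^2 sin(φ), so

    ∭_V (∇·F) dV = ∫_0^{2π} ∫_0^{π} ∫_0^{1} (69ρ^2sin(φ)^2cos(θ)^2) · ρ^2 sin(φ) dρ dφ dθ.

Inner (ρ from 0 to 1): 69sin(φ)^3cos(θ)^2/5.
Middle (φ from 0 to π): 92cos(θ)^2/5.
Outer (θ from 0 to 2π): 92π/5.

Therefore ∯_{∂V} F · n dS = 92π/5.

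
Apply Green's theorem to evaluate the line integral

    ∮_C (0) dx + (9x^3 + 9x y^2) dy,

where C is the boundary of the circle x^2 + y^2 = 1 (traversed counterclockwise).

Green's theorem converts the closed line integral into a double integral over the enclosed region D:

    ∮_C P dx + Q dy = ∬_D (∂Q/∂x - ∂P/∂y) dA.

Here P = 0, Q = 9x^3 + 9x y^2, so

    ∂Q/∂x = 27x^2 + 9y^2,    ∂P/∂y = 0,
    ∂Q/∂x - ∂P/∂y = 27x^2 + 9y^2.

D is the region x^2 + y^2 ≤ 1. Evaluating the double integral:

In polar coordinates (x = r cos θ, y = r sin θ, dA = r dr dθ) the integrand becomes 9r^2(cos(2θ) + 2), so

    ∬_D (27x^2 + 9y^2) dA = ∫_0^{2π} ∫_0^{1} (9r^2(cos(2θ) + 2)) · r dr dθ.

Inner (r from 0 to 1): 9cos(2θ)/4 + 9/2.
Outer (θ from 0 to 2π): 9π.

Therefore ∮_C P dx + Q dy = 9π.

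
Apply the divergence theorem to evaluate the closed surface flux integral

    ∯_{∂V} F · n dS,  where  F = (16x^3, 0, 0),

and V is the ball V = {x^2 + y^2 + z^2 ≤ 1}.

By the divergence theorem,

    ∯_{∂V} F · n dS = ∭_V (∇ · F) dV.

Compute the divergence:
    ∇ · F = ∂F_x/∂x + ∂F_y/∂y + ∂F_z/∂z = 48x^2 + 0 + 0 = 48x^2.

In spherical coordinates, x = ρ sin(φ) cos(θ), y = ρ sin(φ) sin(θ), z = ρ cos(φ), dV = ρ^2 sin(φ) dρ dφ dθ, with 0 ≤ ρ ≤ 1, 0 ≤ φ ≤ π, 0 ≤ θ ≤ 2π.

The integrand, after substitution and multiplying by the volume element, becomes (48ρ^2sin(φ)^2cos(θ)^2) · ρ^2 sin(φ), so

    ∭_V (∇·F) dV = ∫_0^{2π} ∫_0^{π} ∫_0^{1} (48ρ^2sin(φ)^2cos(θ)^2) · ρ^2 sin(φ) dρ dφ dθ.

Inner (ρ from 0 to 1): 48sin(φ)^3cos(θ)^2/5.
Middle (φ from 0 to π): 64cos(θ)^2/5.
Outer (θ from 0 to 2π): 64π/5.

Therefore ∯_{∂V} F · n dS = 64π/5.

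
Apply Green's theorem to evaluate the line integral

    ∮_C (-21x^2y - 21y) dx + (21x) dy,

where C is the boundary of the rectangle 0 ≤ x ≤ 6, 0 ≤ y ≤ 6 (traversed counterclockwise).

Green's theorem converts the closed line integral into a double integral over the enclosed region D:

    ∮_C P dx + Q dy = ∬_D (∂Q/∂x - ∂P/∂y) dA.

Here P = -21x^2y - 21y, Q = 21x, so

    ∂Q/∂x = 21,    ∂P/∂y = -21x^2 - 21,
    ∂Q/∂x - ∂P/∂y = 21x^2 + 42.

D is the region 0 ≤ x ≤ 6, 0 ≤ y ≤ 6. Evaluating the double integral:

    ∬_D (21x^2 + 42) dA = ∫_0^{6} ∫_0^{6} (21x^2 + 42) dy dx.

Inner (y from 0 to 6): 126x^2 + 252.
Outer (x from 0 to 6): 10584.

Therefore ∮_C P dx + Q dy = 10584.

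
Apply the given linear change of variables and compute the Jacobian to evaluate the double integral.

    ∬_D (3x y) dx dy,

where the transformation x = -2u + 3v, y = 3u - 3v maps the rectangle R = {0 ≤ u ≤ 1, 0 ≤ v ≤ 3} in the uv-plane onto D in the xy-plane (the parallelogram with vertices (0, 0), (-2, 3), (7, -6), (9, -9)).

Compute the Jacobian determinant of (x, y) with respect to (u, v):

    ∂(x,y)/∂(u,v) = | -2  3 | = (-2)(-3) - (3)(3) = -3.
                   | 3  -3 |

Its absolute value is |J| = 3 (the area scaling factor).

Substituting x = -2u + 3v, y = 3u - 3v into the integrand,

    3x y → -18u^2 + 45u v - 27v^2,

so the integral becomes

    ∬_R (-18u^2 + 45u v - 27v^2) · |J| du dv = ∫_0^1 ∫_0^3 (-54u^2 + 135u v - 81v^2) dv du.

Inner (v): -162u^2 + 1215u/2 - 729.
Outer (u): -1917/4.

Therefore ∬_D (3x y) dx dy = -1917/4.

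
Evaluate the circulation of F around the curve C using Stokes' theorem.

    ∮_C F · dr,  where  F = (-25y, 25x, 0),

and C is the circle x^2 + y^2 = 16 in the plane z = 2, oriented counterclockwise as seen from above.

Let S be the flat disk x^2 + y^2 ≤ 16 in the plane z = 2, with upward unit normal n̂ = ẑ. By Stokes' theorem,

    ∮_C F · dr = ∬_S (∇ × F) · n̂ dS = ∬_D (curl F)_z dA,

where D is the disk x^2 + y^2 ≤ 16.

Compute the curl of F = (-25y, 25x, 0):
    (∇ × F)_x = ∂F_z/∂y - ∂F_y/∂z = 0,
    (∇ × F)_y = ∂F_x/∂z - ∂F_z/∂x = 0,
    (∇ × F)_z = ∂F_y/∂x - ∂F_x/∂y = 50.

On z = 2, (curl F)_z = 50.

Convert to polar (x = r cos θ, y = r sin θ, dA = r dr dθ); the integrand becomes 50, so

    ∬_D (curl F)_z dA = ∫_0^{2π} ∫_0^{4} (50) · r dr dθ.

Inner (r from 0 to 4): 400.
Outer (θ from 0 to 2π): 800π.

Therefore ∮_C F · dr = 800π.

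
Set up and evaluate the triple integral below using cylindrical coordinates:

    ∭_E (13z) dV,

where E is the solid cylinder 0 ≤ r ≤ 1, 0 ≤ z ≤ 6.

In cylindrical coordinates, x = r cos(θ), y = r sin(θ), z = z, and dV = r dr dθ dz.

The integrand becomes 13z, so

    ∭_E (13z) dV = ∫_{0}^{2π} ∫_{0}^{1} ∫_{0}^{6} (13z) · r dz dr dθ.

Inner (z): 234r.
Middle (r from 0 to 1): 117.
Outer (θ): 234π.

Therefore the triple integral equals 234π.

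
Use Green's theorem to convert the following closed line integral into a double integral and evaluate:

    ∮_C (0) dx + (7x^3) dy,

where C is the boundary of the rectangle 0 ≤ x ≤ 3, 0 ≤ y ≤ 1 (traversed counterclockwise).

Green's theorem converts the closed line integral into a double integral over the enclosed region D:

    ∮_C P dx + Q dy = ∬_D (∂Q/∂x - ∂P/∂y) dA.

Here P = 0, Q = 7x^3, so

    ∂Q/∂x = 21x^2,    ∂P/∂y = 0,
    ∂Q/∂x - ∂P/∂y = 21x^2.

D is the region 0 ≤ x ≤ 3, 0 ≤ y ≤ 1. Evaluating the double integral:

    ∬_D (21x^2) dA = ∫_0^{3} ∫_0^{1} (21x^2) dy dx.

Inner (y from 0 to 1): 21x^2.
Outer (x from 0 to 3): 189.

Therefore ∮_C P dx + Q dy = 189.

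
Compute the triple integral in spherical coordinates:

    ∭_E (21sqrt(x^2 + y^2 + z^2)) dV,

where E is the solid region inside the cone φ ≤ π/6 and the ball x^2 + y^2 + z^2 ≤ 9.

In spherical coordinates, x = ρ sin(φ) cos(θ), y = ρ sin(φ) sin(θ), z = ρ cos(φ), and dV = ρ^2 sin(φ) dρ dφ dθ.

The integrand becomes 21ρ, so

    ∭_E (21sqrt(x^2 + y^2 + z^2)) dV = ∫_{0}^{2π} ∫_{0}^{π/6} ∫_{0}^{3} (21ρ) · ρ^2 sin(φ) dρ dφ dθ.

Inner (ρ): 1701sin(φ)/4.
Middle (φ): 1701/4 - 1701sqrt(3)/8.
Outer (θ): 1701π (2 - sqrt(3))/4.

Therefore the triple integral equals 1701π (2 - sqrt(3))/4.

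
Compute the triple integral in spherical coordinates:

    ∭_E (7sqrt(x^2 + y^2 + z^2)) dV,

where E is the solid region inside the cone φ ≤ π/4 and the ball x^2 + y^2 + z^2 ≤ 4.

In spherical coordinates, x = ρ sin(φ) cos(θ), y = ρ sin(φ) sin(θ), z = ρ cos(φ), and dV = ρ^2 sin(φ) dρ dφ dθ.

The integrand becomes 7ρ, so

    ∭_E (7sqrt(x^2 + y^2 + z^2)) dV = ∫_{0}^{2π} ∫_{0}^{π/4} ∫_{0}^{2} (7ρ) · ρ^2 sin(φ) dρ dφ dθ.

Inner (ρ): 28sin(φ).
Middle (φ): 28 - 14sqrt(2).
Outer (θ): 28π (2 - sqrt(2)).

Therefore the triple integral equals 28π (2 - sqrt(2)).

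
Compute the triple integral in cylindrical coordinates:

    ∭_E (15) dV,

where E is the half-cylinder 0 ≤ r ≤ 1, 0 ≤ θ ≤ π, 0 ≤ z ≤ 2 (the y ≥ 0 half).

In cylindrical coordinates, x = r cos(θ), y = r sin(θ), z = z, and dV = r dr dθ dz.

The integrand becomes 15, so

    ∭_E (15) dV = ∫_{0}^{π} ∫_{0}^{1} ∫_{0}^{2} (15) · r dz dr dθ.

Inner (z): 30r.
Middle (r from 0 to 1): 15.
Outer (θ): 15π.

Therefore the triple integral equals 15π.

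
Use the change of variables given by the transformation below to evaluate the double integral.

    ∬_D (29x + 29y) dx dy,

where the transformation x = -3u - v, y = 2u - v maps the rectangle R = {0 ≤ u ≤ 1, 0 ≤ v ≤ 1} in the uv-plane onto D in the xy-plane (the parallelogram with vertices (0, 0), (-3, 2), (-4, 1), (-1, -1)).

Compute the Jacobian determinant of (x, y) with respect to (u, v):

    ∂(x,y)/∂(u,v) = | -3  -1 | = (-3)(-1) - (-1)(2) = 5.
                   | 2  -1 |

Its absolute value is |J| = 5 (the area scaling factor).

Substituting x = -3u - v, y = 2u - v into the integrand,

    29x + 29y → -29u - 58v,

so the integral becomes

    ∬_R (-29u - 58v) · |J| du dv = ∫_0^1 ∫_0^1 (-145u - 290v) dv du.

Inner (v): -145u - 145.
Outer (u): -435/2.

Therefore ∬_D (29x + 29y) dx dy = -435/2.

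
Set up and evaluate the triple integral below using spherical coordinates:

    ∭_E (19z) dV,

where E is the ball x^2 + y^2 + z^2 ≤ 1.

In spherical coordinates, x = ρ sin(φ) cos(θ), y = ρ sin(φ) sin(θ), z = ρ cos(φ), and dV = ρ^2 sin(φ) dρ dφ dθ.

The integrand becomes 19ρ cos(φ), so

    ∭_E (19z) dV = ∫_{0}^{2π} ∫_{0}^{π} ∫_{0}^{1} (19ρ cos(φ)) · ρ^2 sin(φ) dρ dφ dθ.

Inner (ρ): 19sin(2φ)/8.
Middle (φ): 0.
Outer (θ): 0.

Therefore the triple integral equals 0.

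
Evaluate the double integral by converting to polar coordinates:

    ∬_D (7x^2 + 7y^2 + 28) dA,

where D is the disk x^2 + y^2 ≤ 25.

The region D is 0 ≤ r ≤ 5, 0 ≤ θ ≤ 2π in polar coordinates, where x = r cos(θ), y = r sin(θ), and dA = r dr dθ.

Under the substitution, the integrand becomes 7r^2 + 28, so

    ∬_D (7x^2 + 7y^2 + 28) dA = ∫_{0}^{2π} ∫_{0}^{5} (7r^2 + 28) · r dr dθ.

Inner integral (in r): ∫_{0}^{5} (7r^2 + 28) · r dr = 5775/4.

Outer integral (in θ): ∫_{0}^{2π} (5775/4) dθ = 5775π/2.

Therefore ∬_D (7x^2 + 7y^2 + 28) dA = 5775π/2.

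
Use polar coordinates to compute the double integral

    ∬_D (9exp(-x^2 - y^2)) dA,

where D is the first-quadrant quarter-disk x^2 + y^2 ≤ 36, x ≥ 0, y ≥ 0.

The region D is 0 ≤ r ≤ 6, 0 ≤ θ ≤ π/2 in polar coordinates, where x = r cos(θ), y = r sin(θ), and dA = r dr dθ.

Under the substitution, the integrand becomes 9exp(-r^2), so

    ∬_D (9exp(-x^2 - y^2)) dA = ∫_{0}^{π/2} ∫_{0}^{6} (9exp(-r^2)) · r dr dθ.

Inner integral (in r): ∫_{0}^{6} (9exp(-r^2)) · r dr = 9/2 - 9exp(-36)/2.

Outer integral (in θ): ∫_{0}^{π/2} (9/2 - 9exp(-36)/2) dθ = -9π (1 - exp(36))exp(-36)/4.

Therefore ∬_D (9exp(-x^2 - y^2)) dA = -9π (1 - exp(36))exp(-36)/4.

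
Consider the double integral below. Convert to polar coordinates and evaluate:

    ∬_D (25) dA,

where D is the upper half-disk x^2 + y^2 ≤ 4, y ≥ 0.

The region D is 0 ≤ r ≤ 2, 0 ≤ θ ≤ π in polar coordinates, where x = r cos(θ), y = r sin(θ), and dA = r dr dθ.

Under the substitution, the integrand becomes 25, so

    ∬_D (25) dA = ∫_{0}^{π} ∫_{0}^{2} (25) · r dr dθ.

Inner integral (in r): ∫_{0}^{2} (25) · r dr = 50.

Outer integral (in θ): ∫_{0}^{π} (50) dθ = 50π.

Therefore ∬_D (25) dA = 50π.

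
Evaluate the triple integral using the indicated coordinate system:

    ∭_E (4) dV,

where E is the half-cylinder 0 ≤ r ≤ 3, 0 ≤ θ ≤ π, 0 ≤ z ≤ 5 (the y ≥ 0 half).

In cylindrical coordinates, x = r cos(θ), y = r sin(θ), z = z, and dV = r dr dθ dz.

The integrand becomes 4, so

    ∭_E (4) dV = ∫_{0}^{π} ∫_{0}^{3} ∫_{0}^{5} (4) · r dz dr dθ.

Inner (z): 20r.
Middle (r from 0 to 3): 90.
Outer (θ): 90π.

Therefore the triple integral equals 90π.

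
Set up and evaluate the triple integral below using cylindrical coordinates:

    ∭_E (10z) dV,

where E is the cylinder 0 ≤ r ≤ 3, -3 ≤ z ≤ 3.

In cylindrical coordinates, x = r cos(θ), y = r sin(θ), z = z, and dV = r dr dθ dz.

The integrand becomes 10z, so

    ∭_E (10z) dV = ∫_{0}^{2π} ∫_{0}^{3} ∫_{-3}^{3} (10z) · r dz dr dθ.

Inner (z): 0.
Middle (r from 0 to 3): 0.
Outer (θ): 0.

Therefore the triple integral equals 0.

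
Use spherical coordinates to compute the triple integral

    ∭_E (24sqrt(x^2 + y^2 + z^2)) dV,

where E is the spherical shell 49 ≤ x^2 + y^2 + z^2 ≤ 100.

In spherical coordinates, x = ρ sin(φ) cos(θ), y = ρ sin(φ) sin(θ), z = ρ cos(φ), and dV = ρ^2 sin(φ) dρ dφ dθ.

The integrand becomes 24ρ, so

    ∭_E (24sqrt(x^2 + y^2 + z^2)) dV = ∫_{0}^{2π} ∫_{0}^{π} ∫_{7}^{10} (24ρ) · ρ^2 sin(φ) dρ dφ dθ.

Inner (ρ): 45594sin(φ).
Middle (φ): 91188.
Outer (θ): 182376π.

Therefore the triple integral equals 182376π.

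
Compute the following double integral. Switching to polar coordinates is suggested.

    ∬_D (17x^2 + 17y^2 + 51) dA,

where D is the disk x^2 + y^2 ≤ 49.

The region D is 0 ≤ r ≤ 7, 0 ≤ θ ≤ 2π in polar coordinates, where x = r cos(θ), y = r sin(θ), and dA = r dr dθ.

Under the substitution, the integrand becomes 17r^2 + 51, so

    ∬_D (17x^2 + 17y^2 + 51) dA = ∫_{0}^{2π} ∫_{0}^{7} (17r^2 + 51) · r dr dθ.

Inner integral (in r): ∫_{0}^{7} (17r^2 + 51) · r dr = 45815/4.

Outer integral (in θ): ∫_{0}^{2π} (45815/4) dθ = 45815π/2.

Therefore ∬_D (17x^2 + 17y^2 + 51) dA = 45815π/2.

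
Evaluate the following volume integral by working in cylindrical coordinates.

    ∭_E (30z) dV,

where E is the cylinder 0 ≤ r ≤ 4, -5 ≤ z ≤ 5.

In cylindrical coordinates, x = r cos(θ), y = r sin(θ), z = z, and dV = r dr dθ dz.

The integrand becomes 30z, so

    ∭_E (30z) dV = ∫_{0}^{2π} ∫_{0}^{4} ∫_{-5}^{5} (30z) · r dz dr dθ.

Inner (z): 0.
Middle (r from 0 to 4): 0.
Outer (θ): 0.

Therefore the triple integral equals 0.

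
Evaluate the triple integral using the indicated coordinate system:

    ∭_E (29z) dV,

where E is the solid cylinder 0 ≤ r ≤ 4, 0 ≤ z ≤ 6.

In cylindrical coordinates, x = r cos(θ), y = r sin(θ), z = z, and dV = r dr dθ dz.

The integrand becomes 29z, so

    ∭_E (29z) dV = ∫_{0}^{2π} ∫_{0}^{4} ∫_{0}^{6} (29z) · r dz dr dθ.

Inner (z): 522r.
Middle (r from 0 to 4): 4176.
Outer (θ): 8352π.

Therefore the triple integral equals 8352π.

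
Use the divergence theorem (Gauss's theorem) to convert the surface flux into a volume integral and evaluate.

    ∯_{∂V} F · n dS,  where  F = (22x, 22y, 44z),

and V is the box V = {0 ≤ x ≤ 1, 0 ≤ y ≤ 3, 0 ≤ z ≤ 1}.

By the divergence theorem,

    ∯_{∂V} F · n dS = ∭_V (∇ · F) dV.

Compute the divergence:
    ∇ · F = ∂F_x/∂x + ∂F_y/∂y + ∂F_z/∂z = 22 + 22 + 44 = 88.

V is a rectangular box, so dV = dx dy dz with 0 ≤ x ≤ 1, 0 ≤ y ≤ 3, 0 ≤ z ≤ 1.

Integrate (88) over V as an iterated integral:

    ∭_V (∇·F) dV = ∫_0^{1} ∫_0^{3} ∫_0^{1} (88) dz dy dx.

Inner (z from 0 to 1): 88.
Middle (y from 0 to 3): 264.
Outer (x from 0 to 1): 264.

Therefore ∯_{∂V} F · n dS = 264.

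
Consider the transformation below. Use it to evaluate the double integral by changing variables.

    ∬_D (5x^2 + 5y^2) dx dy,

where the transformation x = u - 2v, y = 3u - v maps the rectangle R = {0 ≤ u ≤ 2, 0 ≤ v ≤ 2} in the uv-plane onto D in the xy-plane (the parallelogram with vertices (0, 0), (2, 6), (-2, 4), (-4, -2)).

Compute the Jacobian determinant of (x, y) with respect to (u, v):

    ∂(x,y)/∂(u,v) = | 1  -2 | = (1)(-1) - (-2)(3) = 5.
                   | 3  -1 |

Its absolute value is |J| = 5 (the area scaling factor).

Substituting x = u - 2v, y = 3u - v into the integrand,

    5x^2 + 5y^2 → 50u^2 - 50u v + 25v^2,

so the integral becomes

    ∬_R (50u^2 - 50u v + 25v^2) · |J| du dv = ∫_0^2 ∫_0^2 (250u^2 - 250u v + 125v^2) dv du.

Inner (v): 500u^2 - 500u + 1000/3.
Outer (u): 1000.

Therefore ∬_D (5x^2 + 5y^2) dx dy = 1000.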